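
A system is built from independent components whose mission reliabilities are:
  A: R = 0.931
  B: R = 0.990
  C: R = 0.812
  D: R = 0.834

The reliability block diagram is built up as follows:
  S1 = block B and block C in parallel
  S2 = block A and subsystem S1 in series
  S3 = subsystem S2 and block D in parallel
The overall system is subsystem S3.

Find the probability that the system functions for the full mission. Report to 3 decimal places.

Parallel (B and C): 1 − (1 − 0.99000)(1 − 0.81200) = 0.99812
Series (A and [0.99812]): 0.93100 × 0.99812 = 0.92925
Parallel ([0.92925] and D): 1 − (1 − 0.92925)(1 − 0.83400) = 0.988

0.988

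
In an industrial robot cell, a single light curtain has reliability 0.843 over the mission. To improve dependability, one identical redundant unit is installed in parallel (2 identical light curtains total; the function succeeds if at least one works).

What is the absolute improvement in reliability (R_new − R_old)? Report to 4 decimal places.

R_before = 0.843
R_after = 1 − (1 − 0.843)^2 = 0.9754
ΔR = 0.9754 − 0.843 = 0.1324

0.1324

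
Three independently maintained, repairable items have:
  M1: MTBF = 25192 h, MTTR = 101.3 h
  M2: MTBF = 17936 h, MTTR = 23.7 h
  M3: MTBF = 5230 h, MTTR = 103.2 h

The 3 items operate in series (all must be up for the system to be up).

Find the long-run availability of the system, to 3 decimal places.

A(M1) = MTBF/(MTBF+MTTR) = 25192/(25192+101.3) = 0.995995
A(M2) = MTBF/(MTBF+MTTR) = 17936/(17936+23.7) = 0.998680
A(M3) = MTBF/(MTBF+MTTR) = 5230/(5230+103.2) = 0.980650
Series availability: 0.995995 × 0.998680 × 0.980650 = 0.975

0.975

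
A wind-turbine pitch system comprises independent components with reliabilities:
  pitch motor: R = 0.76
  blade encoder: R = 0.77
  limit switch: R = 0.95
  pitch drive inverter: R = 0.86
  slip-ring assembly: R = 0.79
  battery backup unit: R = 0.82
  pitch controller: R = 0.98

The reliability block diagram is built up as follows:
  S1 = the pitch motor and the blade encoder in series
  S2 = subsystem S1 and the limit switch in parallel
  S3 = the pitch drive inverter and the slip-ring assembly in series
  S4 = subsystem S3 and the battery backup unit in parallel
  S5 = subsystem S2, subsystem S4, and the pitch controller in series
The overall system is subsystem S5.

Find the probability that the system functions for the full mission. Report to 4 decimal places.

0.9043

Series (pitch motor and blade encoder): 0.760000 × 0.770000 = 0.585200
Parallel ([0.585200] and limit switch): 1 − (1 − 0.585200)(1 − 0.950000) = 0.979260
Series (pitch drive inverter and slip-ring assembly): 0.860000 × 0.790000 = 0.679400
Parallel ([0.679400] and battery backup unit): 1 − (1 − 0.679400)(1 − 0.820000) = 0.942292
Series ([0.979260], [0.942292], and pitch controller): 0.979260 × 0.942292 × 0.980000 = 0.9043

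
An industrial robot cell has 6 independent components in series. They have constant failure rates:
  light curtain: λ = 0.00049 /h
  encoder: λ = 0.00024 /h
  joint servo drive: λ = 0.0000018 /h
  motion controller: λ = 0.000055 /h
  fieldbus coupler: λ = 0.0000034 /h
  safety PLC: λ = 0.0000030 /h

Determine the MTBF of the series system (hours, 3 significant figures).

1260

Series of exponential components: λ_sys = Σ λ_i
λ_sys = 0.00049 + 0.00024 + 0.0000018 + 0.000055 + 0.0000034 + 0.0000030 = 7.9320e-04 /h
MTBF = 1 / λ_sys = 1260 h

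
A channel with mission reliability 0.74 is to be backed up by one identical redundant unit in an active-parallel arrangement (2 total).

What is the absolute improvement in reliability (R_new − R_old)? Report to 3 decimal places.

0.192

R_before = 0.74
R_after = 1 − (1 − 0.74)^2 = 0.932
ΔR = 0.932 − 0.74 = 0.192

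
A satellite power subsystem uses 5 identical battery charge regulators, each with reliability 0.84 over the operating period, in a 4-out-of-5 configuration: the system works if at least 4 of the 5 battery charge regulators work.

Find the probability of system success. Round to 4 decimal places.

0.8165

R = Σ_{i=4}^{5} C(5,i) p^i (1−p)^{5−i} with p = 0.84
C(5,4)·0.84^4·0.16^1 = 0.398297
C(5,5)·0.84^5·0.16^0 = 0.418212
Sum = 0.8165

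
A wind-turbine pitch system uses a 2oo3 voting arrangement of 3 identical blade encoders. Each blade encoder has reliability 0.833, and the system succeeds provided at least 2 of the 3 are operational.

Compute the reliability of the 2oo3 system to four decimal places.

R = Σ_{i=2}^{3} C(3,i) p^i (1−p)^{3−i} with p = 0.833
C(3,2)·0.833^2·0.167^1 = 0.347638
C(3,3)·0.833^3·0.167^0 = 0.578010
Sum = 0.9256

0.9256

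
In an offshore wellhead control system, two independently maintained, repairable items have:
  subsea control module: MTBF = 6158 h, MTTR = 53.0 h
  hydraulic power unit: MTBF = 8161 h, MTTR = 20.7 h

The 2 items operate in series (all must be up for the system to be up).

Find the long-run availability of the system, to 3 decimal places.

A(subsea control module) = MTBF/(MTBF+MTTR) = 6158/(6158+53.0) = 0.991467
A(hydraulic power unit) = MTBF/(MTBF+MTTR) = 8161/(8161+20.7) = 0.997470
Series availability: 0.991467 × 0.997470 = 0.989

0.989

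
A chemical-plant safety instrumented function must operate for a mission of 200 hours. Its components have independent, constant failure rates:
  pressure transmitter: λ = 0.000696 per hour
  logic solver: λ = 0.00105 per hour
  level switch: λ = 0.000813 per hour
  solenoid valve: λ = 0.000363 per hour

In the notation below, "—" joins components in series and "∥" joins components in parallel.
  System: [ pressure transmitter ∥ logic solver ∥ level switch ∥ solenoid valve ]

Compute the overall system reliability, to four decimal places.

0.9997

R(pressure transmitter) = exp(−0.000696 × 200) = 0.870054
R(logic solver) = exp(−0.00105 × 200) = 0.810584
R(level switch) = exp(−0.000813 × 200) = 0.849931
R(solenoid valve) = exp(−0.000363 × 200) = 0.929973
Parallel (pressure transmitter, logic solver, level switch, and solenoid valve): 1 − (1 − 0.870054)(1 − 0.810584)(1 − 0.849931)(1 − 0.929973) = 0.9997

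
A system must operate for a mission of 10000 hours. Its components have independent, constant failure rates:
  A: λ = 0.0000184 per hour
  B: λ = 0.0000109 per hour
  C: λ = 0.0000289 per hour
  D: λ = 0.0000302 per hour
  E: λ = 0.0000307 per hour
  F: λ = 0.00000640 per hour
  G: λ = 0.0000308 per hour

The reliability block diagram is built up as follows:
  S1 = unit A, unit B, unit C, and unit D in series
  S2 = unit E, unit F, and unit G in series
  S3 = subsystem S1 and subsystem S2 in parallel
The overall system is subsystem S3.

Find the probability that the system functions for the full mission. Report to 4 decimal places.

0.7107

R(A) = exp(−0.0000184 × 10000) = 0.831936
R(B) = exp(−0.0000109 × 10000) = 0.896730
R(C) = exp(−0.0000289 × 10000) = 0.749012
R(D) = exp(−0.0000302 × 10000) = 0.739338
R(E) = exp(−0.0000307 × 10000) = 0.735651
R(F) = exp(−0.00000640 × 10000) = 0.938005
R(G) = exp(−0.0000308 × 10000) = 0.734915
Series (A, B, C, and D): 0.831936 × 0.896730 × 0.749012 × 0.739338 = 0.413127
Series (E, F, and G): 0.735651 × 0.938005 × 0.734915 = 0.507124
Parallel ([0.413127] and [0.507124]): 1 − (1 − 0.413127)(1 − 0.507124) = 0.7107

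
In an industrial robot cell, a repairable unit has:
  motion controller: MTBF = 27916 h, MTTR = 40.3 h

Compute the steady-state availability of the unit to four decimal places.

A(motion controller) = MTBF/(MTBF+MTTR) = 27916/(27916+40.3) = 0.9986

0.9986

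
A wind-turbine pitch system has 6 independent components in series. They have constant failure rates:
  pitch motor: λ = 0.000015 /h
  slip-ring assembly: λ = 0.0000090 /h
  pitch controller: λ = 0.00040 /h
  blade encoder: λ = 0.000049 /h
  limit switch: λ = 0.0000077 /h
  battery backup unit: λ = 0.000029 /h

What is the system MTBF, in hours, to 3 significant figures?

Series of exponential components: λ_sys = Σ λ_i
λ_sys = 0.000015 + 0.0000090 + 0.00040 + 0.000049 + 0.0000077 + 0.000029 = 5.0970e-04 /h
MTBF = 1 / λ_sys = 1960 h

1960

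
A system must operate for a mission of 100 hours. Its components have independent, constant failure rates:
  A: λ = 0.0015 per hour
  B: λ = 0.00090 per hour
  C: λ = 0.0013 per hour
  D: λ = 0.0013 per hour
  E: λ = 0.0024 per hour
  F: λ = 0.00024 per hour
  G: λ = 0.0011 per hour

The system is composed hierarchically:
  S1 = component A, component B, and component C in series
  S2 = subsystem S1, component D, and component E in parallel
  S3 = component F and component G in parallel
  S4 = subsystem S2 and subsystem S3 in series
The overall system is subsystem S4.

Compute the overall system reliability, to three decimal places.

R(A) = exp(−0.0015 × 100) = 0.86071
R(B) = exp(−0.00090 × 100) = 0.91393
R(C) = exp(−0.0013 × 100) = 0.87810
R(D) = exp(−0.0013 × 100) = 0.87810
R(E) = exp(−0.0024 × 100) = 0.78663
R(F) = exp(−0.00024 × 100) = 0.97629
R(G) = exp(−0.0011 × 100) = 0.89583
Series (A, B, and C): 0.86071 × 0.91393 × 0.87810 = 0.69074
Parallel ([0.69074], D, and E): 1 − (1 − 0.69074)(1 − 0.87810)(1 − 0.78663) = 0.99196
Parallel (F and G): 1 − (1 − 0.97629)(1 − 0.89583) = 0.99753
Series ([0.99196] and [0.99753]): 0.99196 × 0.99753 = 0.990

0.990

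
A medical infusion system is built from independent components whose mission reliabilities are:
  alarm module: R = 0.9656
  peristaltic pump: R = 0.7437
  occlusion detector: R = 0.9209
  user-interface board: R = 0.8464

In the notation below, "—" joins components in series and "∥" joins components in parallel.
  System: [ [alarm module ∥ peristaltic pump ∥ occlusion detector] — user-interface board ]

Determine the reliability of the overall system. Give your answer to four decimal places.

Parallel (alarm module, peristaltic pump, and occlusion detector): 1 − (1 − 0.965600)(1 − 0.743700)(1 − 0.920900) = 0.999303
Series ([0.999303] and user-interface board): 0.999303 × 0.846400 = 0.8458

0.8458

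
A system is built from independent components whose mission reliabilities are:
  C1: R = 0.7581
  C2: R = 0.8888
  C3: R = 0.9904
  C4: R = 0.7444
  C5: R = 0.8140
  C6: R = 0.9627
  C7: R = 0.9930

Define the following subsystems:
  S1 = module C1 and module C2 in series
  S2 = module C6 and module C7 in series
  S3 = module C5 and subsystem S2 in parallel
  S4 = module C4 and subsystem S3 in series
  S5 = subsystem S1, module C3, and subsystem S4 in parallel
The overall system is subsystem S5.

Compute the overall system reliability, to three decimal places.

Series (C1 and C2): 0.75810 × 0.88880 = 0.67380
Series (C6 and C7): 0.96270 × 0.99300 = 0.95596
Parallel (C5 and [0.95596]): 1 − (1 − 0.81400)(1 − 0.95596) = 0.99181
Series (C4 and [0.99181]): 0.74440 × 0.99181 = 0.73830
Parallel ([0.67380], C3, and [0.73830]): 1 − (1 − 0.67380)(1 − 0.99040)(1 − 0.73830) = 0.999

0.999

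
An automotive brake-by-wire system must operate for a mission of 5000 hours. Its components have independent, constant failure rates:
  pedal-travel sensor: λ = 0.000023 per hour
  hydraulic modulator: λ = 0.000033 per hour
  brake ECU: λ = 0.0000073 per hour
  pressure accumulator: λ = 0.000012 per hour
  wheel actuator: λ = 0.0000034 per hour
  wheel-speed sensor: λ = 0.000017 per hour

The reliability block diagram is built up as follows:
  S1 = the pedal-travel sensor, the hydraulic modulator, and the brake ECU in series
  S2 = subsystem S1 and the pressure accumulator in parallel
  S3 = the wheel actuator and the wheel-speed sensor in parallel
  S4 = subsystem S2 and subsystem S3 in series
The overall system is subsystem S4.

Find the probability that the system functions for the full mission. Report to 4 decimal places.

0.9828

R(pedal-travel sensor) = exp(−0.000023 × 5000) = 0.891366
R(hydraulic modulator) = exp(−0.000033 × 5000) = 0.847894
R(brake ECU) = exp(−0.0000073 × 5000) = 0.964158
R(pressure accumulator) = exp(−0.000012 × 5000) = 0.941765
R(wheel actuator) = exp(−0.0000034 × 5000) = 0.983144
R(wheel-speed sensor) = exp(−0.000017 × 5000) = 0.918512
Series (pedal-travel sensor, hydraulic modulator, and brake ECU): 0.891366 × 0.847894 × 0.964158 = 0.728695
Parallel ([0.728695] and pressure accumulator): 1 − (1 − 0.728695)(1 − 0.941765) = 0.984201
Parallel (wheel actuator and wheel-speed sensor): 1 − (1 − 0.983144)(1 − 0.918512) = 0.998626
Series ([0.984201] and [0.998626]): 0.984201 × 0.998626 = 0.9828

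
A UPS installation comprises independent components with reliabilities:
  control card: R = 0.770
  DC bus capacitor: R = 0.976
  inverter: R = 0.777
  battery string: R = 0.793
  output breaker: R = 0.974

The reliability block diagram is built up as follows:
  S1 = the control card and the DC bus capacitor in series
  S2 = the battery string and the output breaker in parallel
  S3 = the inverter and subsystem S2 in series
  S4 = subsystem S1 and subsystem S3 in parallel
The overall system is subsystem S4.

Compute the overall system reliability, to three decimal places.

Series (control card and DC bus capacitor): 0.77000 × 0.97600 = 0.75152
Parallel (battery string and output breaker): 1 − (1 − 0.79300)(1 − 0.97400) = 0.99462
Series (inverter and [0.99462]): 0.77700 × 0.99462 = 0.77282
Parallel ([0.75152] and [0.77282]): 1 − (1 − 0.75152)(1 − 0.77282) = 0.944

0.944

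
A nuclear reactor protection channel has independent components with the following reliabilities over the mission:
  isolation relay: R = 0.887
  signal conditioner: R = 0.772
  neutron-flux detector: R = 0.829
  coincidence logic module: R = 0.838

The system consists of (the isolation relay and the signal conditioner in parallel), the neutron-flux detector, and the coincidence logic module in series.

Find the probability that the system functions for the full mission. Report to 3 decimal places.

0.677

Parallel (isolation relay and signal conditioner): 1 − (1 − 0.88700)(1 − 0.77200) = 0.97424
Series ([0.97424], neutron-flux detector, and coincidence logic module): 0.97424 × 0.82900 × 0.83800 = 0.677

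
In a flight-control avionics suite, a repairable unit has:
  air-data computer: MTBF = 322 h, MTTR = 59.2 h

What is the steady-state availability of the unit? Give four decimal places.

0.8447

A(air-data computer) = MTBF/(MTBF+MTTR) = 322/(322+59.2) = 0.8447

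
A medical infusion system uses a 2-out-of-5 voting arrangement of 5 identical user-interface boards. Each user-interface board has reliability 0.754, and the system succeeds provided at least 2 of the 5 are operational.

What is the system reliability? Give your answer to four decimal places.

R = Σ_{i=2}^{5} C(5,i) p^i (1−p)^{5−i} with p = 0.754
C(5,2)·0.754^2·0.246^3 = 0.084635
C(5,3)·0.754^3·0.246^2 = 0.259409
C(5,4)·0.754^4·0.246^1 = 0.397549
C(5,5)·0.754^5·0.246^0 = 0.243701
Sum = 0.9853

0.9853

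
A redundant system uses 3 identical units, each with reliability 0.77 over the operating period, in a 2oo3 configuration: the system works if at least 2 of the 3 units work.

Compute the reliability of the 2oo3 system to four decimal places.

0.8656

R = Σ_{i=2}^{3} C(3,i) p^i (1−p)^{3−i} with p = 0.77
C(3,2)·0.77^2·0.23^1 = 0.409101
C(3,3)·0.77^3·0.23^0 = 0.456533
Sum = 0.8656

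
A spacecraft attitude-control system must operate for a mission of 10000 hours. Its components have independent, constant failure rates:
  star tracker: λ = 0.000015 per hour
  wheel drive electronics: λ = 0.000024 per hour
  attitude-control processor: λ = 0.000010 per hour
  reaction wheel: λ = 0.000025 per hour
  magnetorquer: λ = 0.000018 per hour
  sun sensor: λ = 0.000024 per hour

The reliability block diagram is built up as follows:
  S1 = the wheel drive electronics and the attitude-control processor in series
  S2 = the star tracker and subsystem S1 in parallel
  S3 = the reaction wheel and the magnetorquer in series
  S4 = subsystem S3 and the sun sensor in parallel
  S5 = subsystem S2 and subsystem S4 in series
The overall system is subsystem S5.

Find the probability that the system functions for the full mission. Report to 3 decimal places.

R(star tracker) = exp(−0.000015 × 10000) = 0.86071
R(wheel drive electronics) = exp(−0.000024 × 10000) = 0.78663
R(attitude-control processor) = exp(−0.000010 × 10000) = 0.90484
R(reaction wheel) = exp(−0.000025 × 10000) = 0.77880
R(magnetorquer) = exp(−0.000018 × 10000) = 0.83527
R(sun sensor) = exp(−0.000024 × 10000) = 0.78663
Series (wheel drive electronics and attitude-control processor): 0.78663 × 0.90484 = 0.71177
Parallel (star tracker and [0.71177]): 1 − (1 − 0.86071)(1 − 0.71177) = 0.95985
Series (reaction wheel and magnetorquer): 0.77880 × 0.83527 = 0.65051
Parallel ([0.65051] and sun sensor): 1 − (1 − 0.65051)(1 − 0.78663) = 0.92543
Series ([0.95985] and [0.92543]): 0.95985 × 0.92543 = 0.888

0.888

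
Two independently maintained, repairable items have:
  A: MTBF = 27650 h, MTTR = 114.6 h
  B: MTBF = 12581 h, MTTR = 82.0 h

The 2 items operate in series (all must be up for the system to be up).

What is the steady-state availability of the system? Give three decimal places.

A(A) = MTBF/(MTBF+MTTR) = 27650/(27650+114.6) = 0.995872
A(B) = MTBF/(MTBF+MTTR) = 12581/(12581+82.0) = 0.993524
Series availability: 0.995872 × 0.993524 = 0.989

0.989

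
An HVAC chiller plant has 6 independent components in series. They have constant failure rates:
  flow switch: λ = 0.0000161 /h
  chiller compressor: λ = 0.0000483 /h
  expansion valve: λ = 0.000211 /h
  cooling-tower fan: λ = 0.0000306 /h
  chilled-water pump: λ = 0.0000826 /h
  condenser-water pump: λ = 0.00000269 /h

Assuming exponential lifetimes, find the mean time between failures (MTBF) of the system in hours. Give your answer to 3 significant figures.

2560

Series of exponential components: λ_sys = Σ λ_i
λ_sys = 0.0000161 + 0.0000483 + 0.000211 + 0.0000306 + 0.0000826 + 0.00000269 = 3.9129e-04 /h
MTBF = 1 / λ_sys = 2560 h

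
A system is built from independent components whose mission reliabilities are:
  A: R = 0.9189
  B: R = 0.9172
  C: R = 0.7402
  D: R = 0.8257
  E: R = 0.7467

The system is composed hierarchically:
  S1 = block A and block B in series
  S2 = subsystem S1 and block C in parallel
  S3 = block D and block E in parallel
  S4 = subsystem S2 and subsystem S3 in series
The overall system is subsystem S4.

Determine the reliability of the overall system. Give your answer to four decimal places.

0.9168

Series (A and B): 0.918900 × 0.917200 = 0.842815
Parallel ([0.842815] and C): 1 − (1 − 0.842815)(1 − 0.740200) = 0.959163
Parallel (D and E): 1 − (1 − 0.825700)(1 − 0.746700) = 0.955850
Series ([0.959163] and [0.955850]): 0.959163 × 0.955850 = 0.9168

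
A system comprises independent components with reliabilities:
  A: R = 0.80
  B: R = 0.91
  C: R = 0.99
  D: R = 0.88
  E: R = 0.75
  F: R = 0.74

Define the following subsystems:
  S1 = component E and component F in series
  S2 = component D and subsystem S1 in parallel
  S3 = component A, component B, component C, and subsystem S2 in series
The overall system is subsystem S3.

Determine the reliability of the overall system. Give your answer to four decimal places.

0.6822

Series (E and F): 0.750000 × 0.740000 = 0.555000
Parallel (D and [0.555000]): 1 − (1 − 0.880000)(1 − 0.555000) = 0.946600
Series (A, B, C, and [0.946600]): 0.800000 × 0.910000 × 0.990000 × 0.946600 = 0.6822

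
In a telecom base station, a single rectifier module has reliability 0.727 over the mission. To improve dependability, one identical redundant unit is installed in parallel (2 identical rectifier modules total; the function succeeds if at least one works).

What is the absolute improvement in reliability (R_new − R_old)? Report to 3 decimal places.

R_before = 0.727
R_after = 1 − (1 − 0.727)^2 = 0.925
ΔR = 0.925 − 0.727 = 0.198

0.198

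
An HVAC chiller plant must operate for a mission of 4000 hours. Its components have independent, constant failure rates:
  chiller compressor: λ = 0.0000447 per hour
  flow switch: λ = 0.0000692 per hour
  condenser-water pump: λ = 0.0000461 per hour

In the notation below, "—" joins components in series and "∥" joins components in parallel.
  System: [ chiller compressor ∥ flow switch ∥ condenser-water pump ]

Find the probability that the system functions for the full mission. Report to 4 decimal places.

R(chiller compressor) = exp(−0.0000447 × 4000) = 0.836273
R(flow switch) = exp(−0.0000692 × 4000) = 0.758206
R(condenser-water pump) = exp(−0.0000461 × 4000) = 0.831603
Parallel (chiller compressor, flow switch, and condenser-water pump): 1 − (1 − 0.836273)(1 − 0.758206)(1 − 0.831603) = 0.9933

0.9933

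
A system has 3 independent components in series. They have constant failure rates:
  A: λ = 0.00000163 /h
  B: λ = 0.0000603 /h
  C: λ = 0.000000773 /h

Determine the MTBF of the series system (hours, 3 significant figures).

Series of exponential components: λ_sys = Σ λ_i
λ_sys = 0.00000163 + 0.0000603 + 0.000000773 = 6.2703e-05 /h
MTBF = 1 / λ_sys = 15900 h

15900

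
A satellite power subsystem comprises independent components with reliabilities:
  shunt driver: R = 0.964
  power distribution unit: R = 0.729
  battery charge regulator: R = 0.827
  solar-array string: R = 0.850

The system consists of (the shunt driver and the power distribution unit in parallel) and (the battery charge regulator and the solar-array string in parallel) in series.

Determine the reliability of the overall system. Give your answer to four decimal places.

0.9645

Parallel (shunt driver and power distribution unit): 1 − (1 − 0.964000)(1 − 0.729000) = 0.990244
Parallel (battery charge regulator and solar-array string): 1 − (1 − 0.827000)(1 − 0.850000) = 0.974050
Series ([0.990244] and [0.974050]): 0.990244 × 0.974050 = 0.9645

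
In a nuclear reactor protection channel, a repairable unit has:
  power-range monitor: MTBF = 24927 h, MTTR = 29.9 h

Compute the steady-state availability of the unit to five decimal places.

0.99880

A(power-range monitor) = MTBF/(MTBF+MTTR) = 24927/(24927+29.9) = 0.99880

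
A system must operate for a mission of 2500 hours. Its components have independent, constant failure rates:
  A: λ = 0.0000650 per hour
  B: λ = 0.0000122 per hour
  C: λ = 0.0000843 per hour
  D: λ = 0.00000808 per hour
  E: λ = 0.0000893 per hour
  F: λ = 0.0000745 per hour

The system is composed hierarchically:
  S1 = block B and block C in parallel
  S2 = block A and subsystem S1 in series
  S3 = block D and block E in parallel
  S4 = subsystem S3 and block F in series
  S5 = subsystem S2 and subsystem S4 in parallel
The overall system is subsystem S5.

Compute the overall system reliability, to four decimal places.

0.9732

R(A) = exp(−0.0000650 × 2500) = 0.850016
R(B) = exp(−0.0000122 × 2500) = 0.969960
R(C) = exp(−0.0000843 × 2500) = 0.809977
R(D) = exp(−0.00000808 × 2500) = 0.980003
R(E) = exp(−0.0000893 × 2500) = 0.799915
R(F) = exp(−0.0000745 × 2500) = 0.830066
Parallel (B and C): 1 − (1 − 0.969960)(1 − 0.809977) = 0.994292
Series (A and [0.994292]): 0.850016 × 0.994292 = 0.845164
Parallel (D and E): 1 − (1 − 0.980003)(1 − 0.799915) = 0.995999
Series ([0.995999] and F): 0.995999 × 0.830066 = 0.826745
Parallel ([0.845164] and [0.826745]): 1 − (1 − 0.845164)(1 − 0.826745) = 0.9732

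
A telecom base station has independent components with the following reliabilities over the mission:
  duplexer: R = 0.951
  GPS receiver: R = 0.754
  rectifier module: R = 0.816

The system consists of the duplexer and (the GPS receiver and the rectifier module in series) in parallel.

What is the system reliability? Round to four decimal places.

Series (GPS receiver and rectifier module): 0.754000 × 0.816000 = 0.615264
Parallel (duplexer and [0.615264]): 1 − (1 − 0.951000)(1 − 0.615264) = 0.9811

0.9811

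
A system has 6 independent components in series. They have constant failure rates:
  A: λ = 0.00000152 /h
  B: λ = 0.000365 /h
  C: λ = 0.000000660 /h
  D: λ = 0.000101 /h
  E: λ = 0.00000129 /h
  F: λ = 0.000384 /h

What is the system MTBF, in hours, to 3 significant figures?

1170

Series of exponential components: λ_sys = Σ λ_i
λ_sys = 0.00000152 + 0.000365 + 0.000000660 + 0.000101 + 0.00000129 + 0.000384 = 8.5347e-04 /h
MTBF = 1 / λ_sys = 1170 h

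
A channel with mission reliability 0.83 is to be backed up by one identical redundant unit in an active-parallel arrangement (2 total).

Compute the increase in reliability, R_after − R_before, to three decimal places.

0.141

R_before = 0.83
R_after = 1 − (1 − 0.83)^2 = 0.971
ΔR = 0.971 − 0.83 = 0.141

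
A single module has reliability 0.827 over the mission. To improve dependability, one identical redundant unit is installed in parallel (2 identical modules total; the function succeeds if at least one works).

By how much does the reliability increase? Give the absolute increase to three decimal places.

R_before = 0.827
R_after = 1 − (1 − 0.827)^2 = 0.970
ΔR = 0.970 − 0.827 = 0.143

0.143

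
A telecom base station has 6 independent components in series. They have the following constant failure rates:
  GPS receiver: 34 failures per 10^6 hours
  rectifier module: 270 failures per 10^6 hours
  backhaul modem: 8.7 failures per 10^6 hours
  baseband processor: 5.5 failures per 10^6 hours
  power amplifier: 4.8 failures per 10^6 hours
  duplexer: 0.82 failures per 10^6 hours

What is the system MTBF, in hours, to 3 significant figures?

Series of exponential components: λ_sys = Σ λ_i
λ_sys = 0.000034 + 0.00027 + 0.0000087 + 0.0000055 + 0.0000048 + 0.00000082 = 3.2382e-04 /h
MTBF = 1 / λ_sys = 3090 h

3090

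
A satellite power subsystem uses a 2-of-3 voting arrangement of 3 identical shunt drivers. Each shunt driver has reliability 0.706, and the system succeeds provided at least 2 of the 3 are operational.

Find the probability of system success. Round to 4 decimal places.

0.7915

R = Σ_{i=2}^{3} C(3,i) p^i (1−p)^{3−i} with p = 0.706
C(3,2)·0.706^2·0.294^1 = 0.439621
C(3,3)·0.706^3·0.294^0 = 0.351896
Sum = 0.7915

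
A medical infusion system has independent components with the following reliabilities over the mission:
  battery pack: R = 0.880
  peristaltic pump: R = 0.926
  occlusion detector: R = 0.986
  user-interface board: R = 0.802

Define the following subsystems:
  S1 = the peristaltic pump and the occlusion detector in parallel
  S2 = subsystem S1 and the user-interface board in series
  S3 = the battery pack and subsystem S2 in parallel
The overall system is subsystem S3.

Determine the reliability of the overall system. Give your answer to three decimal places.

Parallel (peristaltic pump and occlusion detector): 1 − (1 − 0.92600)(1 − 0.98600) = 0.99896
Series ([0.99896] and user-interface board): 0.99896 × 0.80200 = 0.80117
Parallel (battery pack and [0.80117]): 1 − (1 − 0.88000)(1 − 0.80117) = 0.976

0.976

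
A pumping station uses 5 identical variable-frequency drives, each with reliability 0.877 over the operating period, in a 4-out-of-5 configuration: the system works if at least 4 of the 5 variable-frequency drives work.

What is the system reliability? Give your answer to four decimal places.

0.8826

R = Σ_{i=4}^{5} C(5,i) p^i (1−p)^{5−i} with p = 0.877
C(5,4)·0.877^4·0.123^1 = 0.363809
C(5,5)·0.877^5·0.123^0 = 0.518798
Sum = 0.8826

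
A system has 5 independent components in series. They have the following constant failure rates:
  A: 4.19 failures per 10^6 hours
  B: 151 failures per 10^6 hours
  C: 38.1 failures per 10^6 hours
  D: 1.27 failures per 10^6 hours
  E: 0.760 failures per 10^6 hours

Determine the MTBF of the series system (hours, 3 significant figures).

5120

Series of exponential components: λ_sys = Σ λ_i
λ_sys = 0.00000419 + 0.000151 + 0.0000381 + 0.00000127 + 0.000000760 = 1.9532e-04 /h
MTBF = 1 / λ_sys = 5120 h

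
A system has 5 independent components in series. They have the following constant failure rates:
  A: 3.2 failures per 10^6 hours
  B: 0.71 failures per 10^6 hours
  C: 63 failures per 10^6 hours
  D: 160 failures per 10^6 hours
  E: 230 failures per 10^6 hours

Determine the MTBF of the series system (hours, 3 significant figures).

2190

Series of exponential components: λ_sys = Σ λ_i
λ_sys = 0.0000032 + 0.00000071 + 0.000063 + 0.00016 + 0.00023 = 4.5691e-04 /h
MTBF = 1 / λ_sys = 2190 h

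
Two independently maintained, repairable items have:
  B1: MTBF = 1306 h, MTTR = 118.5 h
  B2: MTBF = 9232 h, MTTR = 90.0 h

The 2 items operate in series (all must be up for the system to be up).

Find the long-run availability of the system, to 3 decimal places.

A(B1) = MTBF/(MTBF+MTTR) = 1306/(1306+118.5) = 0.916813
A(B2) = MTBF/(MTBF+MTTR) = 9232/(9232+90.0) = 0.990345
Series availability: 0.916813 × 0.990345 = 0.908

0.908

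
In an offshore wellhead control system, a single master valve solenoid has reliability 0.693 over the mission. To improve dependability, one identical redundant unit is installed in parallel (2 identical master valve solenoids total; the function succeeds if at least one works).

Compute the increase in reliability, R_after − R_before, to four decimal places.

0.2128

R_before = 0.693
R_after = 1 − (1 − 0.693)^2 = 0.9058
ΔR = 0.9058 − 0.693 = 0.2128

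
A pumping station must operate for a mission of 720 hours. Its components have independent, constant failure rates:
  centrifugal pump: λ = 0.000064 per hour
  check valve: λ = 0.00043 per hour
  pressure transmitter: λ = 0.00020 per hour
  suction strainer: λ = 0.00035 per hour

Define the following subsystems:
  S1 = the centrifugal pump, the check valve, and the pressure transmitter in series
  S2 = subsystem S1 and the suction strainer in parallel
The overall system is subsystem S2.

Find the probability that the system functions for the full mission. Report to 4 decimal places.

R(centrifugal pump) = exp(−0.000064 × 720) = 0.954966
R(check valve) = exp(−0.00043 × 720) = 0.733740
R(pressure transmitter) = exp(−0.00020 × 720) = 0.865888
R(suction strainer) = exp(−0.00035 × 720) = 0.777245
Series (centrifugal pump, check valve, and pressure transmitter): 0.954966 × 0.733740 × 0.865888 = 0.606725
Parallel ([0.606725] and suction strainer): 1 − (1 − 0.606725)(1 − 0.777245) = 0.9124

0.9124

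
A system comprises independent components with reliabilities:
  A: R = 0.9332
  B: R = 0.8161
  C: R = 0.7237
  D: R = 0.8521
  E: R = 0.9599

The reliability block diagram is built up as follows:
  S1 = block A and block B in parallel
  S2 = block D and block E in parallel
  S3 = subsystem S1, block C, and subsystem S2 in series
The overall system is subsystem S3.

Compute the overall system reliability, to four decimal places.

0.7106

Parallel (A and B): 1 − (1 − 0.933200)(1 − 0.816100) = 0.987715
Parallel (D and E): 1 − (1 − 0.852100)(1 − 0.959900) = 0.994069
Series ([0.987715], C, and [0.994069]): 0.987715 × 0.723700 × 0.994069 = 0.7106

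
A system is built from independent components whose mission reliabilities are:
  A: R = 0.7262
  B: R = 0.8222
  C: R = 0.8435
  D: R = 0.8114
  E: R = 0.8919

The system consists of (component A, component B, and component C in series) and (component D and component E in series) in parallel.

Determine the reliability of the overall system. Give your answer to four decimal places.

Series (A, B, and C): 0.726200 × 0.822200 × 0.843500 = 0.503638
Series (D and E): 0.811400 × 0.891900 = 0.723688
Parallel ([0.503638] and [0.723688]): 1 − (1 − 0.503638)(1 − 0.723688) = 0.8628

0.8628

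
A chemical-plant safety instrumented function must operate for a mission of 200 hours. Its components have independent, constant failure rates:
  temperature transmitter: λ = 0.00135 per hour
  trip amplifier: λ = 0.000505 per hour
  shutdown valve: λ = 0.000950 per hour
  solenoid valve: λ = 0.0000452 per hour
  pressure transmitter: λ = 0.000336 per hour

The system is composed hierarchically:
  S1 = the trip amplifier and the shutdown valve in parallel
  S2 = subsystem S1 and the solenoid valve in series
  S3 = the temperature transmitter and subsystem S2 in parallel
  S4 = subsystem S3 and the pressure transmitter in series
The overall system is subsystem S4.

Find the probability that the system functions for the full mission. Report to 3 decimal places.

0.929

R(temperature transmitter) = exp(−0.00135 × 200) = 0.76338
R(trip amplifier) = exp(−0.000505 × 200) = 0.90393
R(shutdown valve) = exp(−0.000950 × 200) = 0.82696
R(solenoid valve) = exp(−0.0000452 × 200) = 0.99100
R(pressure transmitter) = exp(−0.000336 × 200) = 0.93501
Parallel (trip amplifier and shutdown valve): 1 − (1 − 0.90393)(1 − 0.82696) = 0.98338
Series ([0.98338] and solenoid valve): 0.98338 × 0.99100 = 0.97453
Parallel (temperature transmitter and [0.97453]): 1 − (1 − 0.76338)(1 − 0.97453) = 0.99397
Series ([0.99397] and pressure transmitter): 0.99397 × 0.93501 = 0.929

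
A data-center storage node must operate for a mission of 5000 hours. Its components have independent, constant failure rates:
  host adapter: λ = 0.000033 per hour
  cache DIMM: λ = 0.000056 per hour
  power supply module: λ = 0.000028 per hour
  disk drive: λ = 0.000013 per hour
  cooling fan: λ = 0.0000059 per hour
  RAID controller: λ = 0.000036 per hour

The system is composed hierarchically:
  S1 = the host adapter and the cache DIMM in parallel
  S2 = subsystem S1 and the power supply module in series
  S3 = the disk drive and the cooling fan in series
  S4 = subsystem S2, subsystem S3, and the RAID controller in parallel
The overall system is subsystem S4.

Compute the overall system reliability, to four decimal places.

0.9976

R(host adapter) = exp(−0.000033 × 5000) = 0.847894
R(cache DIMM) = exp(−0.000056 × 5000) = 0.755784
R(power supply module) = exp(−0.000028 × 5000) = 0.869358
R(disk drive) = exp(−0.000013 × 5000) = 0.937067
R(cooling fan) = exp(−0.0000059 × 5000) = 0.970931
R(RAID controller) = exp(−0.000036 × 5000) = 0.835270
Parallel (host adapter and cache DIMM): 1 − (1 − 0.847894)(1 − 0.755784) = 0.962853
Series ([0.962853] and power supply module): 0.962853 × 0.869358 = 0.837064
Series (disk drive and cooling fan): 0.937067 × 0.970931 = 0.909827
Parallel ([0.837064], [0.909827], and RAID controller): 1 − (1 − 0.837064)(1 − 0.909827)(1 − 0.835270) = 0.9976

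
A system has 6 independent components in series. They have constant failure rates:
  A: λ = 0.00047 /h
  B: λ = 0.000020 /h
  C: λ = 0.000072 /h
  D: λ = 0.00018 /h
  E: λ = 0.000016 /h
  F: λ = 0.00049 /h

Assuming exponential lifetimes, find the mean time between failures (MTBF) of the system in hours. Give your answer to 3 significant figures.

Series of exponential components: λ_sys = Σ λ_i
λ_sys = 0.00047 + 0.000020 + 0.000072 + 0.00018 + 0.000016 + 0.00049 = 1.2480e-03 /h
MTBF = 1 / λ_sys = 801 h

801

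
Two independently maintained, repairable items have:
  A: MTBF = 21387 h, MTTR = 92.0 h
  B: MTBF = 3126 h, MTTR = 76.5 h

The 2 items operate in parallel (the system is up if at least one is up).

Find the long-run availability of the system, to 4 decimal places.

A(A) = MTBF/(MTBF+MTTR) = 21387/(21387+92.0) = 0.995717
A(B) = MTBF/(MTBF+MTTR) = 3126/(3126+76.5) = 0.976112
Parallel availability: 1 − (1 − 0.995717)(1 − 0.976112) = 0.9999

0.9999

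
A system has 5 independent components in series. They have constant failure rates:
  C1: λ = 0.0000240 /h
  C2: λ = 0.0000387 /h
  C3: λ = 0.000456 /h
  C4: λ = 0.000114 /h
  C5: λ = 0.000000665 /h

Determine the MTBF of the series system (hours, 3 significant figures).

Series of exponential components: λ_sys = Σ λ_i
λ_sys = 0.0000240 + 0.0000387 + 0.000456 + 0.000114 + 0.000000665 = 6.3336e-04 /h
MTBF = 1 / λ_sys = 1580 h

1580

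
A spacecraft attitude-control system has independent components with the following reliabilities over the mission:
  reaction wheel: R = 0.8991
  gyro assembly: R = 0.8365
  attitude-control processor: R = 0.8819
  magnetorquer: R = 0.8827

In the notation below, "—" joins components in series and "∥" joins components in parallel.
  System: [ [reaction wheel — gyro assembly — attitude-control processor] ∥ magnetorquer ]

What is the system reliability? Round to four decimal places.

0.9605

Series (reaction wheel, gyro assembly, and attitude-control processor): 0.899100 × 0.836500 × 0.881900 = 0.663274
Parallel ([0.663274] and magnetorquer): 1 − (1 − 0.663274)(1 − 0.882700) = 0.9605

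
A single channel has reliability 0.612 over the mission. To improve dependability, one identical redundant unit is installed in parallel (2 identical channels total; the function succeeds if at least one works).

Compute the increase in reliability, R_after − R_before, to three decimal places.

0.237

R_before = 0.612
R_after = 1 − (1 − 0.612)^2 = 0.849
ΔR = 0.849 − 0.612 = 0.237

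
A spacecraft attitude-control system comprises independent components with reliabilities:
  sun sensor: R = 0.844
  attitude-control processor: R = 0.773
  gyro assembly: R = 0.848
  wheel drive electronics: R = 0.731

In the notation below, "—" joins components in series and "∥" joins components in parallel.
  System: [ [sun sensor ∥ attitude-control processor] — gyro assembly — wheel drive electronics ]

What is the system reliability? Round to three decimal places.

0.598

Parallel (sun sensor and attitude-control processor): 1 − (1 − 0.84400)(1 − 0.77300) = 0.96459
Series ([0.96459], gyro assembly, and wheel drive electronics): 0.96459 × 0.84800 × 0.73100 = 0.598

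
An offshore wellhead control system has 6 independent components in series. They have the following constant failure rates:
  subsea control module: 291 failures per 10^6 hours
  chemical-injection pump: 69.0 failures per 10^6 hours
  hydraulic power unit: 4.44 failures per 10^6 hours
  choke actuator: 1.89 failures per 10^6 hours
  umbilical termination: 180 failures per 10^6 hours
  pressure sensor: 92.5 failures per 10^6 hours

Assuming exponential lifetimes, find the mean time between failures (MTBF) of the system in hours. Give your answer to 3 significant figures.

1570

Series of exponential components: λ_sys = Σ λ_i
λ_sys = 0.000291 + 0.0000690 + 0.00000444 + 0.00000189 + 0.000180 + 0.0000925 = 6.3883e-04 /h
MTBF = 1 / λ_sys = 1570 h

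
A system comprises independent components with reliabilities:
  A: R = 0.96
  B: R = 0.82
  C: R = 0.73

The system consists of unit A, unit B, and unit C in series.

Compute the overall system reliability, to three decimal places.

0.575

Series (A, B, and C): 0.96000 × 0.82000 × 0.73000 = 0.575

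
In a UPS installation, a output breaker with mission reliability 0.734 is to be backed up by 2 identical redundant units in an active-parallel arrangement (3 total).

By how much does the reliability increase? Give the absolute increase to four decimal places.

0.2472

R_before = 0.734
R_after = 1 − (1 − 0.734)^3 = 0.9812
ΔR = 0.9812 − 0.734 = 0.2472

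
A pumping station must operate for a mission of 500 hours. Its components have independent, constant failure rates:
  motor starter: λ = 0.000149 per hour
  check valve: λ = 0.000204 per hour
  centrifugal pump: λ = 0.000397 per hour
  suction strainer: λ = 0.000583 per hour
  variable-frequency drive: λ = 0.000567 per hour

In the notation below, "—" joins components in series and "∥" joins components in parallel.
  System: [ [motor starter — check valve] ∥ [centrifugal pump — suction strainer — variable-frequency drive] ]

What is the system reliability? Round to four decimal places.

0.9129

R(motor starter) = exp(−0.000149 × 500) = 0.928207
R(check valve) = exp(−0.000204 × 500) = 0.903030
R(centrifugal pump) = exp(−0.000397 × 500) = 0.819960
R(suction strainer) = exp(−0.000583 × 500) = 0.747142
R(variable-frequency drive) = exp(−0.000567 × 500) = 0.753143
Series (motor starter and check valve): 0.928207 × 0.903030 = 0.838199
Series (centrifugal pump, suction strainer, and variable-frequency drive): 0.819960 × 0.747142 × 0.753143 = 0.461395
Parallel ([0.838199] and [0.461395]): 1 − (1 − 0.838199)(1 − 0.461395) = 0.9129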